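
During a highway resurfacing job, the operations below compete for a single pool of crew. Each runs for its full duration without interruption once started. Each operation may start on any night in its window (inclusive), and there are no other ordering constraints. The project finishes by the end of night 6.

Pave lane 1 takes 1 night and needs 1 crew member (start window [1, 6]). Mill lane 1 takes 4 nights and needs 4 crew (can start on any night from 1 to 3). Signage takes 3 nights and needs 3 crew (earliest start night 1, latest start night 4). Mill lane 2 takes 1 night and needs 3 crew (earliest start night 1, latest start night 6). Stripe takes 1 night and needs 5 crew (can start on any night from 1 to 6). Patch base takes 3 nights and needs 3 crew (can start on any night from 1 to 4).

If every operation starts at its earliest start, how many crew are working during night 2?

At early start, night 2 has: Mill lane 1, Signage, Patch base.
Demand: 4 + 3 + 3 = 10.

10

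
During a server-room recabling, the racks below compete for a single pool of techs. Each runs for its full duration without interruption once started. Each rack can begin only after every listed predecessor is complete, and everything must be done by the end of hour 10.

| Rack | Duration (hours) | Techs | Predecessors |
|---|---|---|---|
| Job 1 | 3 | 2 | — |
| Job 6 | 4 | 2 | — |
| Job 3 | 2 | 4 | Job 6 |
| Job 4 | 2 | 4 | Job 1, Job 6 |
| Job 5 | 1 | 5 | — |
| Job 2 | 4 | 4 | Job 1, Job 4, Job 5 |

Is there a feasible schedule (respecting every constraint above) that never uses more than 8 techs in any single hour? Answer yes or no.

Schedule Job 1@1, Job 6@1, Job 3@5, Job 4@5, Job 5@4, Job 2@7: h1:4  h2:4  h3:4  h4:7  h5:8  h6:8  h7:4  h8:4  h9:4  h10:4 — peak 8 ≤ 8.

yes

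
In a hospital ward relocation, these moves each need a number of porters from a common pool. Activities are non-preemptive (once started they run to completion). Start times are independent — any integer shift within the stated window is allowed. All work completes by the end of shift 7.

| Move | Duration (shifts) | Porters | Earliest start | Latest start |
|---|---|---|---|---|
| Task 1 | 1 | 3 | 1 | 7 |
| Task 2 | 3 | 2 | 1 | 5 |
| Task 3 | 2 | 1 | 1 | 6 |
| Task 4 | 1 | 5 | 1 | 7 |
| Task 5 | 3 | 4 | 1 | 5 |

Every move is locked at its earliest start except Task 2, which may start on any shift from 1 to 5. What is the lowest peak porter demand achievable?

13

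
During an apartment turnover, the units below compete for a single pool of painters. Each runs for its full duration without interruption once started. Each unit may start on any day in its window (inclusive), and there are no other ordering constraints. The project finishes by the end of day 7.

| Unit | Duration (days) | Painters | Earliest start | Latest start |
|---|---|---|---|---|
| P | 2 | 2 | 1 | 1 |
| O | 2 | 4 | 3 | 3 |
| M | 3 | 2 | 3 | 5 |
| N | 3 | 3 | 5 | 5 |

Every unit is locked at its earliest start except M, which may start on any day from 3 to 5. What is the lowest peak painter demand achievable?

M@3: d1:2  d2:2  d3:6  d4:6  d5:5  d6:3  d7:3 → peak 6
M@4: d1:2  d2:2  d3:4  d4:6  d5:5  d6:5  d7:3 → peak 6
M@5: d1:2  d2:2  d3:4  d4:4  d5:5  d6:5  d7:5 → peak 5
Best is M@5, peak 5.

5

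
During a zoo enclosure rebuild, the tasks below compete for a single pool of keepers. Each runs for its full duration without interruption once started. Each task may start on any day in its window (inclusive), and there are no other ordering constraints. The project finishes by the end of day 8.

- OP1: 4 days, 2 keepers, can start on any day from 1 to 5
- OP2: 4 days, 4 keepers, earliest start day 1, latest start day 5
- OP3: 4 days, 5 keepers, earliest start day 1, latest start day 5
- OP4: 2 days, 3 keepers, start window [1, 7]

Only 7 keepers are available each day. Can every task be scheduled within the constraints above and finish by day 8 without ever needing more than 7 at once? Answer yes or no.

Schedule OP1@1, OP2@5, OP3@1, OP4@5: d1:7  d2:7  d3:7  d4:7  d5:7  d6:7  d7:4  d8:4 — peak 7 ≤ 7.

yes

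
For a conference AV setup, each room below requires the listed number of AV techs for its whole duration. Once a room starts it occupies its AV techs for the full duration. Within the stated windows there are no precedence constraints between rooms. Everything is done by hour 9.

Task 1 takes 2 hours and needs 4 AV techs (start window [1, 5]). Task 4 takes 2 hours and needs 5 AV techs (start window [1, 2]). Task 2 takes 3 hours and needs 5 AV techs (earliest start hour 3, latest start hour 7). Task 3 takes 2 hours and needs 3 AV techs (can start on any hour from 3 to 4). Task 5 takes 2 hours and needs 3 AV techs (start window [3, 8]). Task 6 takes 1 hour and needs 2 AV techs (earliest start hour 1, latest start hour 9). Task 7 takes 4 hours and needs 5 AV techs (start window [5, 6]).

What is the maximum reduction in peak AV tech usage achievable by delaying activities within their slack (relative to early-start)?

Early-start peak: h1:11  h2:9  h3:11  h4:11  h5:10  h6:5  h7:5  h8:5  h9:0 ⇒ 11.
Leveled (Task 1@1, Task 4@1, Task 2@3, Task 3@3, Task 5@5, Task 6@7, Task 7@6): h1:9  h2:9  h3:8  h4:8  h5:8  h6:8  h7:7  h8:5  h9:5 ⇒ 9.
Reduction 11 − 9 = 2.

2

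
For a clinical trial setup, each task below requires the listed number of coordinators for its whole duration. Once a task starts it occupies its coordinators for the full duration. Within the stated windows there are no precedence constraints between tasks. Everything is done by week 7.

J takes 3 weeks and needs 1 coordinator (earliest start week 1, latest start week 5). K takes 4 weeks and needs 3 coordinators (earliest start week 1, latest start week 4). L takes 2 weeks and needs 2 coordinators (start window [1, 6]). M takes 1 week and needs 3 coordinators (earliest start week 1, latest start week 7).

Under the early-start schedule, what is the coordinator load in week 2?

At early start, week 2 has: J, K, L.
Demand: 1 + 3 + 2 = 6.

6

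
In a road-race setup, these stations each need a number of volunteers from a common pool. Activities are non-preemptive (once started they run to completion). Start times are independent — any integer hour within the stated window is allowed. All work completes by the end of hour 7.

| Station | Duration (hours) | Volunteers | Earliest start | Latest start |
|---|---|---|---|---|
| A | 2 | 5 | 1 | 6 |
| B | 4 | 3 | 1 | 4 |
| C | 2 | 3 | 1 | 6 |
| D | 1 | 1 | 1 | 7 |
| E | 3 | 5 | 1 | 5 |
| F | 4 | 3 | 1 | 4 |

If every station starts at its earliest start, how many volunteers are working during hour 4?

6

At early start, hour 4 has: B, F.
Demand: 3 + 3 = 6.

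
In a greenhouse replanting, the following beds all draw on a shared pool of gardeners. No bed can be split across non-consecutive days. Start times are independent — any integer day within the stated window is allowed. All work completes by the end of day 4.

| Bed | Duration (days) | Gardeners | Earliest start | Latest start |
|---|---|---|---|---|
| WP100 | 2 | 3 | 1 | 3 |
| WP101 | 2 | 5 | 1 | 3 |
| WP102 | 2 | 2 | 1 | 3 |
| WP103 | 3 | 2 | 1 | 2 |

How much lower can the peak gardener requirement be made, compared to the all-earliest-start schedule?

Early-start peak: d1:12  d2:12  d3:2  d4:0 ⇒ 12.
Leveled (WP100@1, WP101@3, WP102@1, WP103@1): d1:7  d2:7  d3:7  d4:5 ⇒ 7.
Reduction 12 − 7 = 5.

5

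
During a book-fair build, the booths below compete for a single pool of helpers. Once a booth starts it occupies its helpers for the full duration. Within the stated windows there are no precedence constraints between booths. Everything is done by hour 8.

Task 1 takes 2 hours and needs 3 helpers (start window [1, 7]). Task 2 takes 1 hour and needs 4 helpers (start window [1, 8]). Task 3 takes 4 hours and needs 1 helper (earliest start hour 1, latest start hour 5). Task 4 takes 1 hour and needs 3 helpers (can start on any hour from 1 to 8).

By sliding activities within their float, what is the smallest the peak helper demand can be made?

4

Early-start (Task 1@1, Task 2@1, Task 3@1, Task 4@1) gives peak 11: h1:11  h2:4  h3:1  h4:1  h5:0  h6:0  h7:0  h8:0.
Shift Task 2→3, Task 3→4, Task 4→4.
Schedule Task 1@1, Task 2@3, Task 3@4, Task 4@4: h1:3  h2:3  h3:4  h4:4  h5:1  h6:1  h7:1  h8:0 — peak 4.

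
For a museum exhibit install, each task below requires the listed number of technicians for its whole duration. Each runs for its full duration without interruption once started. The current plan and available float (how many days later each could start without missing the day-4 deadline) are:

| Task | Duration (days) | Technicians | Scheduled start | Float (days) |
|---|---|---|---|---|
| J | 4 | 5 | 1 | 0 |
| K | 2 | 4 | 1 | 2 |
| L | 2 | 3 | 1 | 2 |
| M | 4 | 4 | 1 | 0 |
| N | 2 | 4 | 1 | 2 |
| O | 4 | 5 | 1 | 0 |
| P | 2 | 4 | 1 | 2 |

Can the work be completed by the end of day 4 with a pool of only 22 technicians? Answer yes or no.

Schedule J@1, K@1, L@1, M@1, N@3, O@1, P@3: d1:21  d2:21  d3:22  d4:22 — peak 22 ≤ 22.

yes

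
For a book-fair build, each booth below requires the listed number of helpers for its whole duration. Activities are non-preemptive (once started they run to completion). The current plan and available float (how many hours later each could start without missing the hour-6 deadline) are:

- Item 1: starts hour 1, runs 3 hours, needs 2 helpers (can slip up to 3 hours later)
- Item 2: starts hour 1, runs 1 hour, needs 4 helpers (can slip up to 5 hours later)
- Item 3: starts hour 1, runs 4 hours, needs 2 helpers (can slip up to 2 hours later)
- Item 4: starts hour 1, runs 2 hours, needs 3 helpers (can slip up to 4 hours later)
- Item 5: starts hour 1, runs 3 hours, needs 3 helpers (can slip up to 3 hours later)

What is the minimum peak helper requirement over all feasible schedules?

Early-start (Item 1@1, Item 2@1, Item 3@1, Item 4@1, Item 5@1) gives peak 14: h1:14  h2:10  h3:7  h4:2  h5:0  h6:0.
Shift Item 3→2, Item 4→2, Item 5→4.
Schedule Item 1@1, Item 2@1, Item 3@2, Item 4@2, Item 5@4: h1:6  h2:7  h3:7  h4:5  h5:5  h6:3 — peak 7.

7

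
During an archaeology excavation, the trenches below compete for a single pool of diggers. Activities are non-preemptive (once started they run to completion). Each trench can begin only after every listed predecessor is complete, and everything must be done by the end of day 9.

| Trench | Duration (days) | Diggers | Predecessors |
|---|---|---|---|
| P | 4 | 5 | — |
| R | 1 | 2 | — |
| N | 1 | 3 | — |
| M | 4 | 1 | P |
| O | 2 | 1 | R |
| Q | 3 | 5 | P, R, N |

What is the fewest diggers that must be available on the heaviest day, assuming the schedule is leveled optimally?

Early-start (P@1, R@1, N@1, M@5, O@2, Q@5) gives peak 10: d1:10  d2:6  d3:6  d4:5  d5:6  d6:6  d7:6  d8:1  d9:0.
Shift P→2, M→6, Q→6.
Schedule P@2, R@1, N@1, M@6, O@2, Q@6: d1:5  d2:6  d3:6  d4:5  d5:5  d6:6  d7:6  d8:6  d9:1 — peak 6.
Total digger-days = 46 over 9 days ⇒ peak ≥ ⌈46/9⌉ = 6, so 6 is optimal.

6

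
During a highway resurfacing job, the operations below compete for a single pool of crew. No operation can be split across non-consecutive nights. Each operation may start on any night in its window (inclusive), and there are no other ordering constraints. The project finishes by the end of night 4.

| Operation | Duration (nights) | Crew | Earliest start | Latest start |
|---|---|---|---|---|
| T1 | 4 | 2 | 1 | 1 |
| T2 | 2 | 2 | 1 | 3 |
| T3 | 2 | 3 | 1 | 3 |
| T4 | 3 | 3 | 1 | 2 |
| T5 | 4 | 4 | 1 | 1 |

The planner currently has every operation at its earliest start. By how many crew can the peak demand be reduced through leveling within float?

2

Early-start peak: n1:14  n2:14  n3:9  n4:6 ⇒ 14.
Leveled (T1@1, T2@1, T3@3, T4@1, T5@1): n1:11  n2:11  n3:12  n4:9 ⇒ 12.
Reduction 14 − 12 = 2.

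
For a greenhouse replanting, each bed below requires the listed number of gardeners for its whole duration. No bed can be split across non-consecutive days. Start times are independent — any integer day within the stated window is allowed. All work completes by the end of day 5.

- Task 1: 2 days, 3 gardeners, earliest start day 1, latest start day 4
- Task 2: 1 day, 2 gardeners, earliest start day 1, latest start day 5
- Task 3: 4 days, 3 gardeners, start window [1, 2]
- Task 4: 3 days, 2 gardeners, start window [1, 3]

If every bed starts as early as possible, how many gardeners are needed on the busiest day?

Early-start schedule: Task 1@1, Task 2@1, Task 3@1, Task 4@1.
Load per day: day 1: 10, day 2: 8, day 3: 5, day 4: 3, day 5: 0.
Peak is 10.

10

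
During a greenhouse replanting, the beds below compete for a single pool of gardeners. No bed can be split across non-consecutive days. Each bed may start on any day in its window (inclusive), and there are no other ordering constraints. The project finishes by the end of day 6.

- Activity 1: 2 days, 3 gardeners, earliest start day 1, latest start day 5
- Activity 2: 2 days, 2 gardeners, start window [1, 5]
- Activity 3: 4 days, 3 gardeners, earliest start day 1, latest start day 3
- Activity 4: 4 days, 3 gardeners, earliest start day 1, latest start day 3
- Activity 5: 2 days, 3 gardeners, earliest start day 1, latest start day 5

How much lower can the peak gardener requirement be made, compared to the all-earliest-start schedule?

Early-start peak: d1:14  d2:14  d3:6  d4:6  d5:0  d6:0 ⇒ 14.
Leveled (Activity 1@1, Activity 2@1, Activity 3@1, Activity 4@3, Activity 5@5): d1:8  d2:8  d3:6  d4:6  d5:6  d6:6 ⇒ 8.
Reduction 14 − 8 = 6.

6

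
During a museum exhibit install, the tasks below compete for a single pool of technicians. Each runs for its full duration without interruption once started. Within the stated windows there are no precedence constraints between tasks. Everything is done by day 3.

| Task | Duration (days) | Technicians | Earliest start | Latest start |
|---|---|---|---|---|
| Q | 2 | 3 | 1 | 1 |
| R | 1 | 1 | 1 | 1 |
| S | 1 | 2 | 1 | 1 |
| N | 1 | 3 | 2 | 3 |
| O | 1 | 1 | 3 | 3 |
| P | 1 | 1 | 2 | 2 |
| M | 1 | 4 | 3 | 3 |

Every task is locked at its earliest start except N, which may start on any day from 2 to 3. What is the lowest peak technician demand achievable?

7

N@2: d1:6  d2:7  d3:5 → peak 7
N@3: d1:6  d2:4  d3:8 → peak 8
Best is N@2, peak 7.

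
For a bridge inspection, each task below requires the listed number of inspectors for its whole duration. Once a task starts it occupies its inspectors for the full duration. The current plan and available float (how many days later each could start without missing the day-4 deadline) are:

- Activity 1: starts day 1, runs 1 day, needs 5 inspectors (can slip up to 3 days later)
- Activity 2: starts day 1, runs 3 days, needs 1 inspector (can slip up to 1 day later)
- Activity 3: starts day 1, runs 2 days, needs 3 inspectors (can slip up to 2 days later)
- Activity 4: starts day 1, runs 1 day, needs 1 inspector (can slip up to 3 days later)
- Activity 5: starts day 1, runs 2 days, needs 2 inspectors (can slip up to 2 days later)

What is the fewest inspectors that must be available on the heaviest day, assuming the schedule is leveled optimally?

Early-start (Activity 1@1, Activity 2@1, Activity 3@1, Activity 4@1, Activity 5@1) gives peak 12: d1:12  d2:6  d3:1  d4:0.
Shift Activity 3→2, Activity 4→2, Activity 5→3.
Schedule Activity 1@1, Activity 2@1, Activity 3@2, Activity 4@2, Activity 5@3: d1:6  d2:5  d3:6  d4:2 — peak 6.

6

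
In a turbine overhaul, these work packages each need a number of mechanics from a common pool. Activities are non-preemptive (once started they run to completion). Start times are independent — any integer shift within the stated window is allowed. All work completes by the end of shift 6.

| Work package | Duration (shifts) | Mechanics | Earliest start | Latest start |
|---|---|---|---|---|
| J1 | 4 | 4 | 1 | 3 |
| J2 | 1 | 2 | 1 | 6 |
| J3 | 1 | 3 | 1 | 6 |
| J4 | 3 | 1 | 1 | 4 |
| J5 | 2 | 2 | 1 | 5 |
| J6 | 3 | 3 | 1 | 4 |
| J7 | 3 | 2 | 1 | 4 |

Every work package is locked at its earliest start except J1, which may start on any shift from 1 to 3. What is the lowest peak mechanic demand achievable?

J1@1: s1:17  s2:12  s3:10  s4:4  s5:0  s6:0 → peak 17
J1@2: s1:13  s2:12  s3:10  s4:4  s5:4  s6:0 → peak 13
J1@3: s1:13  s2:8  s3:10  s4:4  s5:4  s6:4 → peak 13
Best is J1@2, peak 13.

13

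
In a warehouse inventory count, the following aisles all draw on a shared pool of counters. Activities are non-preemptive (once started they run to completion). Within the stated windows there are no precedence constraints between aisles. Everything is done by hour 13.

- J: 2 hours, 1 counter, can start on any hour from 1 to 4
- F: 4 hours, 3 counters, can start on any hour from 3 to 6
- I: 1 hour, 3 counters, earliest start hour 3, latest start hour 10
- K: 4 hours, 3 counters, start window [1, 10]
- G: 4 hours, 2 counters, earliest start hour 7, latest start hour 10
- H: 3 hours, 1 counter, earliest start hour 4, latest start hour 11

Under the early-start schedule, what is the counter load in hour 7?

2

At early start, hour 7 has: G.
Demand: 2 = 2.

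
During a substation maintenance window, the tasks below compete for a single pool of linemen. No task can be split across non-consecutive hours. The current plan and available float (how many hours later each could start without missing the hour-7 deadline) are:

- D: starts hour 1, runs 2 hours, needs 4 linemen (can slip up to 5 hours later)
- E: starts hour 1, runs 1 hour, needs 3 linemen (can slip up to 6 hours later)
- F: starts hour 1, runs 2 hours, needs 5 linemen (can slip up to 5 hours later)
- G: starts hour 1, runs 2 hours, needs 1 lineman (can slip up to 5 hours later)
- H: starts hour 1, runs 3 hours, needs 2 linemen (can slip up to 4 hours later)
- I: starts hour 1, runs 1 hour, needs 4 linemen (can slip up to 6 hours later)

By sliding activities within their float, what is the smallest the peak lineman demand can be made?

6

Early-start (D@1, E@1, F@1, G@1, H@1, I@1) gives peak 19: h1:19  h2:12  h3:2  h4:0  h5:0  h6:0  h7:0.
Shift E→3, F→4, G→3, I→6.
Schedule D@1, E@3, F@4, G@3, H@1, I@6: h1:6  h2:6  h3:6  h4:6  h5:5  h6:4  h7:0 — peak 6.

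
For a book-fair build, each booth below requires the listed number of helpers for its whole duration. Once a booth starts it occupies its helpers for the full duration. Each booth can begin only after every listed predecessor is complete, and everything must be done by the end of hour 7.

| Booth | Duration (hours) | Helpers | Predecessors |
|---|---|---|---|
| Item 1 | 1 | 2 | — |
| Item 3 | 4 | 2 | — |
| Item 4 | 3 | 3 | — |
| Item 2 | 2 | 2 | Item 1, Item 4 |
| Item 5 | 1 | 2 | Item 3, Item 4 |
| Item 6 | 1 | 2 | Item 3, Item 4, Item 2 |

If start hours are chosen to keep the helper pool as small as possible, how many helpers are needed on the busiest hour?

5

Early-start (Item 1@1, Item 3@1, Item 4@1, Item 2@4, Item 5@5, Item 6@6) gives peak 7: h1:7  h2:5  h3:5  h4:4  h5:4  h6:2  h7:0.
Shift Item 4→2, Item 2→5, Item 6→7.
Schedule Item 1@1, Item 3@1, Item 4@2, Item 2@5, Item 5@5, Item 6@7: h1:4  h2:5  h3:5  h4:5  h5:4  h6:2  h7:2 — peak 5.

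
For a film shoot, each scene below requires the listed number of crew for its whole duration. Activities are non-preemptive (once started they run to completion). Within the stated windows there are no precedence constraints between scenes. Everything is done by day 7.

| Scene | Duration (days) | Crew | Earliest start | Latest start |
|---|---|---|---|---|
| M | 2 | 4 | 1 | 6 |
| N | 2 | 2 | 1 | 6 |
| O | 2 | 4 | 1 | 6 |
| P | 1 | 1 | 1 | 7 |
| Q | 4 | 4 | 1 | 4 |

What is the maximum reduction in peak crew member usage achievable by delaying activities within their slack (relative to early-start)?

Early-start peak: d1:15  d2:14  d3:4  d4:4  d5:0  d6:0  d7:0 ⇒ 15.
Leveled (M@1, N@1, O@3, P@1, Q@3): d1:7  d2:6  d3:8  d4:8  d5:4  d6:4  d7:0 ⇒ 8.
Reduction 15 − 8 = 7.

7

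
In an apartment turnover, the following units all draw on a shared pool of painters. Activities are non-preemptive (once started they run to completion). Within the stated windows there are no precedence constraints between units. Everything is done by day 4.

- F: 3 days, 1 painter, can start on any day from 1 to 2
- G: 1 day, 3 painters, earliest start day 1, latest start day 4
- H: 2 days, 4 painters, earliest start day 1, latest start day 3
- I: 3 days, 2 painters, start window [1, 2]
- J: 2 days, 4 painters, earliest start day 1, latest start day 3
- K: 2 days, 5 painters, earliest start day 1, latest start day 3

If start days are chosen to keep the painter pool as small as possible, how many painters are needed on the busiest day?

Early-start (F@1, G@1, H@1, I@1, J@1, K@1) gives peak 19: d1:19  d2:16  d3:3  d4:0.
Shift H→3, J→3.
Schedule F@1, G@1, H@3, I@1, J@3, K@1: d1:11  d2:8  d3:11  d4:8 — peak 11.

11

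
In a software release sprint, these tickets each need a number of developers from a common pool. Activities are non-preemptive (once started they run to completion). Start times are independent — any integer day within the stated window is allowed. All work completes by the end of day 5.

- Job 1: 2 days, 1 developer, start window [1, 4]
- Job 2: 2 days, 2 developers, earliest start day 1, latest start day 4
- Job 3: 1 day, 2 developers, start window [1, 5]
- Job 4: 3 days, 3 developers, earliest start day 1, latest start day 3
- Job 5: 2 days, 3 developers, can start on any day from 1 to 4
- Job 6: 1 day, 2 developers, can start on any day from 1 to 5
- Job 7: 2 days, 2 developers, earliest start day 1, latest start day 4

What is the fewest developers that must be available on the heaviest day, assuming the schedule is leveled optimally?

Early-start (Job 1@1, Job 2@1, Job 3@1, Job 4@1, Job 5@1, Job 6@1, Job 7@1) gives peak 15: d1:15  d2:11  d3:3  d4:0  d5:0.
Shift Job 3→5, Job 5→3, Job 6→5, Job 7→4.
Schedule Job 1@1, Job 2@1, Job 3@5, Job 4@1, Job 5@3, Job 6@5, Job 7@4: d1:6  d2:6  d3:6  d4:5  d5:6 — peak 6.
Total developer-days = 29 over 5 days ⇒ peak ≥ ⌈29/5⌉ = 6, so 6 is optimal.

6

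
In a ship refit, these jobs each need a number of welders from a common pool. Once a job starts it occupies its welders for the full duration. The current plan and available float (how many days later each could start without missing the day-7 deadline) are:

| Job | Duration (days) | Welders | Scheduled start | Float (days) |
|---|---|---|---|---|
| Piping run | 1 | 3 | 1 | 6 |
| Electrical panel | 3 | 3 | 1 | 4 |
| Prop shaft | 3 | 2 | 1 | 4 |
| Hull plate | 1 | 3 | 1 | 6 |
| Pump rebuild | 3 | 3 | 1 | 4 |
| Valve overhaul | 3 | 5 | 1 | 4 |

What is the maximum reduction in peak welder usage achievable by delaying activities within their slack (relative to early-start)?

12

Early-start peak: d1:19  d2:13  d3:13  d4:0  d5:0  d6:0  d7:0 ⇒ 19.
Leveled (Piping run@1, Electrical panel@1, Prop shaft@5, Hull plate@4, Pump rebuild@2, Valve overhaul@5): d1:6  d2:6  d3:6  d4:6  d5:7  d6:7  d7:7 ⇒ 7.
Reduction 19 − 7 = 12.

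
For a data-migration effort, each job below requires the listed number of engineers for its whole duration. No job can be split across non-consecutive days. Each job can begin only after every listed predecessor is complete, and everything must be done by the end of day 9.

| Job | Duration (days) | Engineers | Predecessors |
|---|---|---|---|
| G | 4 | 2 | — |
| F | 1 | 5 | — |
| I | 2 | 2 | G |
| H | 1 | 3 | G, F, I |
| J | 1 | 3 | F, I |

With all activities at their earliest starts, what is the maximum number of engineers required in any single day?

7

Early-start schedule: G@1, F@1, I@5, H@7, J@7.
Load per day: day 1: 7, day 2: 2, day 3: 2, day 4: 2, day 5: 2, day 6: 2, day 7: 6, day 8: 0, day 9: 0.
Peak is 7.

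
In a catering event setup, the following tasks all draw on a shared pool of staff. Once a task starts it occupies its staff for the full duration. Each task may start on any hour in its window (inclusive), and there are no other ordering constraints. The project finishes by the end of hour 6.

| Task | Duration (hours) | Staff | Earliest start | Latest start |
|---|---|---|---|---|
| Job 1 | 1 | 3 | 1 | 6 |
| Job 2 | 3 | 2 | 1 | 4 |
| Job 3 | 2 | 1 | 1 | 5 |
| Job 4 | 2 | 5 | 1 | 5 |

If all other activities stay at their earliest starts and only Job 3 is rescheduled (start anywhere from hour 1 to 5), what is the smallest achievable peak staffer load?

10

Job 3@1: h1:11  h2:8  h3:2  h4:0  h5:0  h6:0 → peak 11
Job 3@2: h1:10  h2:8  h3:3  h4:0  h5:0  h6:0 → peak 10
Job 3@3: h1:10  h2:7  h3:3  h4:1  h5:0  h6:0 → peak 10
Job 3@4: h1:10  h2:7  h3:2  h4:1  h5:1  h6:0 → peak 10
Job 3@5: h1:10  h2:7  h3:2  h4:0  h5:1  h6:1 → peak 10
Best is Job 3@2, peak 10.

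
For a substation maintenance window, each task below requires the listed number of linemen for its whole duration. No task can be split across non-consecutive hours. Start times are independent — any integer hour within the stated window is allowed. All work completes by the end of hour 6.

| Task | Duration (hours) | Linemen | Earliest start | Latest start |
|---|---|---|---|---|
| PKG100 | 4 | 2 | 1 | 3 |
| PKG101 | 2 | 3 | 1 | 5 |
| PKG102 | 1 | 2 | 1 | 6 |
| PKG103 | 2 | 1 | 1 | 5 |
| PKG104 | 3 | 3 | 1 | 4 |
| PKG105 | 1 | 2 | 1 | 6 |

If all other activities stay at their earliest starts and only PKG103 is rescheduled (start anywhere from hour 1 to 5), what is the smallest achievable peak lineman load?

12

PKG103@1: h1:13  h2:9  h3:5  h4:2  h5:0  h6:0 → peak 13
PKG103@2: h1:12  h2:9  h3:6  h4:2  h5:0  h6:0 → peak 12
PKG103@3: h1:12  h2:8  h3:6  h4:3  h5:0  h6:0 → peak 12
PKG103@4: h1:12  h2:8  h3:5  h4:3  h5:1  h6:0 → peak 12
PKG103@5: h1:12  h2:8  h3:5  h4:2  h5:1  h6:1 → peak 12
Best is PKG103@2, peak 12.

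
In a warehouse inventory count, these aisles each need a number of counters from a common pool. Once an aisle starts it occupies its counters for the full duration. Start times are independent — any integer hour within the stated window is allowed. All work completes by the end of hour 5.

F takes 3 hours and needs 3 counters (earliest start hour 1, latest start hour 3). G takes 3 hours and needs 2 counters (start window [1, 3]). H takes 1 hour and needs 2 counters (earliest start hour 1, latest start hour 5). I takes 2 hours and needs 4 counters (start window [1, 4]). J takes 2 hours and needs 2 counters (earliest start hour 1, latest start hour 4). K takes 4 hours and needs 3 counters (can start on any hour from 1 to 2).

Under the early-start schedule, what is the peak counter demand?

16

Early-start schedule: F@1, G@1, H@1, I@1, J@1, K@1.
Load per hour: hour 1: 16, hour 2: 14, hour 3: 8, hour 4: 3, hour 5: 0.
Peak is 16.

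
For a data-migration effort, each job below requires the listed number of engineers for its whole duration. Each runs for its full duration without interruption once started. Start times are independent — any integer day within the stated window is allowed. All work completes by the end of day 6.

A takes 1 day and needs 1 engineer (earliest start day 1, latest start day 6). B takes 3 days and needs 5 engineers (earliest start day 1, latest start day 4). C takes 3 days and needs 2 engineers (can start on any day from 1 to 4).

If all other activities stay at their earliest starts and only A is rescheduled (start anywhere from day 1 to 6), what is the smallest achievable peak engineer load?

7

A@1: d1:8  d2:7  d3:7  d4:0  d5:0  d6:0 → peak 8
A@2: d1:7  d2:8  d3:7  d4:0  d5:0  d6:0 → peak 8
A@3: d1:7  d2:7  d3:8  d4:0  d5:0  d6:0 → peak 8
A@4: d1:7  d2:7  d3:7  d4:1  d5:0  d6:0 → peak 7
A@5: d1:7  d2:7  d3:7  d4:0  d5:1  d6:0 → peak 7
A@6: d1:7  d2:7  d3:7  d4:0  d5:0  d6:1 → peak 7
Best is A@4, peak 7.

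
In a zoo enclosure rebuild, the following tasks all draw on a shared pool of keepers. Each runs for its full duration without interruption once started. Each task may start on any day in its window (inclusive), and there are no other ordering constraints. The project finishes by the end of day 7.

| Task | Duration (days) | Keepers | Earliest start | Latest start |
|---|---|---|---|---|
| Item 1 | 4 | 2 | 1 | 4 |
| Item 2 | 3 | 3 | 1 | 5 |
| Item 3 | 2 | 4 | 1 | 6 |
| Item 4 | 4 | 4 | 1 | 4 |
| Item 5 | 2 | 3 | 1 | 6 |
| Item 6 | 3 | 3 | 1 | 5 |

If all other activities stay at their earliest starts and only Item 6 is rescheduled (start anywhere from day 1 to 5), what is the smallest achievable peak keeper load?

Item 6@1: d1:19  d2:19  d3:12  d4:6  d5:0  d6:0  d7:0 → peak 19
Item 6@2: d1:16  d2:19  d3:12  d4:9  d5:0  d6:0  d7:0 → peak 19
Item 6@3: d1:16  d2:16  d3:12  d4:9  d5:3  d6:0  d7:0 → peak 16
Item 6@4: d1:16  d2:16  d3:9  d4:9  d5:3  d6:3  d7:0 → peak 16
Item 6@5: d1:16  d2:16  d3:9  d4:6  d5:3  d6:3  d7:3 → peak 16
Best is Item 6@3, peak 16.

16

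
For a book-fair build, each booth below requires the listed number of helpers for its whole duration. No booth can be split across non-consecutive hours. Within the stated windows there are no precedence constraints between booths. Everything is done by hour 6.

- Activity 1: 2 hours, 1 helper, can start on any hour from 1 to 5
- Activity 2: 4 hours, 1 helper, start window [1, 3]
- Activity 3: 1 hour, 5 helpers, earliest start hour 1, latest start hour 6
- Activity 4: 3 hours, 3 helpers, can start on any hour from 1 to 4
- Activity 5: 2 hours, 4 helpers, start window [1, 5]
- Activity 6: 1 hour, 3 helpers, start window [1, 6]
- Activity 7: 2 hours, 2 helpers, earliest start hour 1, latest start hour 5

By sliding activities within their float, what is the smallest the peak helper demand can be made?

Early-start (Activity 1@1, Activity 2@1, Activity 3@1, Activity 4@1, Activity 5@1, Activity 6@1, Activity 7@1) gives peak 19: h1:19  h2:11  h3:4  h4:1  h5:0  h6:0.
Shift Activity 3→3, Activity 4→4, Activity 6→6, Activity 7→4.
Schedule Activity 1@1, Activity 2@1, Activity 3@3, Activity 4@4, Activity 5@1, Activity 6@6, Activity 7@4: h1:6  h2:6  h3:6  h4:6  h5:5  h6:6 — peak 6.
Total helper-hours = 35 over 6 hours ⇒ peak ≥ ⌈35/6⌉ = 6, so 6 is optimal.

6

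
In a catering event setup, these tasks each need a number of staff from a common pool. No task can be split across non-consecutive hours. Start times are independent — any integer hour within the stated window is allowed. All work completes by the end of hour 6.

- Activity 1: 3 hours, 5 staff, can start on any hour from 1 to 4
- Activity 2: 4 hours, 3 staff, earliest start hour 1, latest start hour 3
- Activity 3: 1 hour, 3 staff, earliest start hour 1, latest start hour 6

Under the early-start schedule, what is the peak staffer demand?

11

Early-start schedule: Activity 1@1, Activity 2@1, Activity 3@1.
Load per hour: hour 1: 11, hour 2: 8, hour 3: 8, hour 4: 3, hour 5: 0, hour 6: 0.
Peak is 11.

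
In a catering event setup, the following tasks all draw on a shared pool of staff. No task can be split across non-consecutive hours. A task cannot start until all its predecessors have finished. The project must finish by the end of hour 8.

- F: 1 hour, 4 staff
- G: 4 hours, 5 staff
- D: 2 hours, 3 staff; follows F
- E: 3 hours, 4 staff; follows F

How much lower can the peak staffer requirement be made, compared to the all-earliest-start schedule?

5

Early-start peak: h1:9  h2:12  h3:12  h4:9  h5:0  h6:0  h7:0  h8:0 ⇒ 12.
Leveled (F@1, G@2, D@6, E@6): h1:4  h2:5  h3:5  h4:5  h5:5  h6:7  h7:7  h8:4 ⇒ 7.
Reduction 12 − 7 = 5.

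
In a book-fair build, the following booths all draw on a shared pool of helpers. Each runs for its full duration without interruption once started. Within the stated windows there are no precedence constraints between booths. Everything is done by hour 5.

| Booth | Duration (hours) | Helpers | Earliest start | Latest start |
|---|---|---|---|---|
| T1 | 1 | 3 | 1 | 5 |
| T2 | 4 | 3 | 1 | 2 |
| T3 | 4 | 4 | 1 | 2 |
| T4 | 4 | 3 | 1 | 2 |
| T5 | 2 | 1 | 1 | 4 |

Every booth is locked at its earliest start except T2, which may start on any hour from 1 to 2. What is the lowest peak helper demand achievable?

11

T2@1: h1:14  h2:11  h3:10  h4:10  h5:0 → peak 14
T2@2: h1:11  h2:11  h3:10  h4:10  h5:3 → peak 11
Best is T2@2, peak 11.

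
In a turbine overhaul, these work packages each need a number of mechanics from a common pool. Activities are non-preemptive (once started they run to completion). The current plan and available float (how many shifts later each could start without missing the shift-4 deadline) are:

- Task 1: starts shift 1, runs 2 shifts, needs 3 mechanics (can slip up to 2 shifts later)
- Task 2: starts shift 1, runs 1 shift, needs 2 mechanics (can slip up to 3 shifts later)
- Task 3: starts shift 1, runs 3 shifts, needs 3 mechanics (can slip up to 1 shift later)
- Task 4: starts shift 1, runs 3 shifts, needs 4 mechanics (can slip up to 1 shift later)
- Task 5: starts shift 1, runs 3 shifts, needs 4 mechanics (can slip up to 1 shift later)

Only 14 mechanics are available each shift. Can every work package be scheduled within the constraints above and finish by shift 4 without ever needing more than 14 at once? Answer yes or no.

yes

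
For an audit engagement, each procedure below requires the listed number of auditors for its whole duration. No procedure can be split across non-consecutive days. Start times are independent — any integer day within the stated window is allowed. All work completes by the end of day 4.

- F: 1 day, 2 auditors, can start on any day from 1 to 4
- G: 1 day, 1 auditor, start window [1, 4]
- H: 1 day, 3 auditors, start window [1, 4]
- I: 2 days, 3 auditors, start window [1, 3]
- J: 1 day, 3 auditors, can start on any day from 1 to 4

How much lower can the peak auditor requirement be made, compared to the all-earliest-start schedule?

Early-start peak: d1:12  d2:3  d3:0  d4:0 ⇒ 12.
Leveled (F@1, G@2, H@1, I@2, J@4): d1:5  d2:4  d3:3  d4:3 ⇒ 5.
Reduction 12 − 5 = 7.

7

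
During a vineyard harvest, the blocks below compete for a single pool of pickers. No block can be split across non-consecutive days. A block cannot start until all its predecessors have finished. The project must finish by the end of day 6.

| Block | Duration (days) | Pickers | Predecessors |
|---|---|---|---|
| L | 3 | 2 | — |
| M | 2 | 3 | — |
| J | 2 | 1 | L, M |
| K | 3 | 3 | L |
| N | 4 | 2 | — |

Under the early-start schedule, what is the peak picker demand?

7

Early-start schedule: L@1, M@1, J@4, K@4, N@1.
Load per day: day 1: 7, day 2: 7, day 3: 4, day 4: 6, day 5: 4, day 6: 3.
Peak is 7.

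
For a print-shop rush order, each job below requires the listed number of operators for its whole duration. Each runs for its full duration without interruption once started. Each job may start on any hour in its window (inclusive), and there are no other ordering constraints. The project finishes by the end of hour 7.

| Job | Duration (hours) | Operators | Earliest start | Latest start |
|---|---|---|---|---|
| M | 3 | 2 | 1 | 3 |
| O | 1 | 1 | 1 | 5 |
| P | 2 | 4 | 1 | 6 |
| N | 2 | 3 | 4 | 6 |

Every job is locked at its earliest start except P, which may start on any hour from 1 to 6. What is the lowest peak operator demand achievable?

P@1: h1:7  h2:6  h3:2  h4:3  h5:3  h6:0  h7:0 → peak 7
P@2: h1:3  h2:6  h3:6  h4:3  h5:3  h6:0  h7:0 → peak 6
P@3: h1:3  h2:2  h3:6  h4:7  h5:3  h6:0  h7:0 → peak 7
P@4: h1:3  h2:2  h3:2  h4:7  h5:7  h6:0  h7:0 → peak 7
P@5: h1:3  h2:2  h3:2  h4:3  h5:7  h6:4  h7:0 → peak 7
P@6: h1:3  h2:2  h3:2  h4:3  h5:3  h6:4  h7:4 → peak 4
Best is P@6, peak 4.

4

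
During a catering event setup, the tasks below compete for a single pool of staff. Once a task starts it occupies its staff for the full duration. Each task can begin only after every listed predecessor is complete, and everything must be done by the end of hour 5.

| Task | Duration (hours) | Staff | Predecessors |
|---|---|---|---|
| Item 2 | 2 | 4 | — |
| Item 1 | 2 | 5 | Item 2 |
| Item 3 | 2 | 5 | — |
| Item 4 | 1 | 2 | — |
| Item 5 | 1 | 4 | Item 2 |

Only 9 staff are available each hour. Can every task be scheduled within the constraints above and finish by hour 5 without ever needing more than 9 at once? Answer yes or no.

Schedule Item 2@1, Item 1@3, Item 3@1, Item 4@3, Item 5@4: h1:9  h2:9  h3:7  h4:9  h5:0 — peak 9 ≤ 9.

yes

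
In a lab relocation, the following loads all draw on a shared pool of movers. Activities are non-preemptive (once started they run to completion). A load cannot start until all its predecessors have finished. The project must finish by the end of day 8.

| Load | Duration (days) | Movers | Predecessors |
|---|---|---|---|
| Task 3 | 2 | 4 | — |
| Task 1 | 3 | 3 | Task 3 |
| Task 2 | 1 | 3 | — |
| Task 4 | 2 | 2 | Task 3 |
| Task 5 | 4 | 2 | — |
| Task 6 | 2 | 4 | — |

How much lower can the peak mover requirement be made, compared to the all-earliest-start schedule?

Early-start peak: d1:13  d2:10  d3:7  d4:7  d5:3  d6:0  d7:0  d8:0 ⇒ 13.
Leveled (Task 3@1, Task 1@3, Task 2@5, Task 4@6, Task 5@1, Task 6@6): d1:6  d2:6  d3:5  d4:5  d5:6  d6:6  d7:6  d8:0 ⇒ 6.
Reduction 13 − 6 = 7.

7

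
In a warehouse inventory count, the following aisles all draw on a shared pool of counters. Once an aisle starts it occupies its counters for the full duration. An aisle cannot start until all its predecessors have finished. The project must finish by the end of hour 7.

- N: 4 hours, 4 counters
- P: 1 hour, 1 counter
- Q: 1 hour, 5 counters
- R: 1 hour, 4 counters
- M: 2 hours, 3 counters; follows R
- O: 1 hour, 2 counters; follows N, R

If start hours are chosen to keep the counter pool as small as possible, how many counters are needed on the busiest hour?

7

Early-start (N@1, P@1, Q@1, R@1, M@2, O@5) gives peak 14: h1:14  h2:7  h3:7  h4:4  h5:2  h6:0  h7:0.
Shift N→2, Q→6, O→6.
Schedule N@2, P@1, Q@6, R@1, M@2, O@6: h1:5  h2:7  h3:7  h4:4  h5:4  h6:7  h7:0 — peak 7.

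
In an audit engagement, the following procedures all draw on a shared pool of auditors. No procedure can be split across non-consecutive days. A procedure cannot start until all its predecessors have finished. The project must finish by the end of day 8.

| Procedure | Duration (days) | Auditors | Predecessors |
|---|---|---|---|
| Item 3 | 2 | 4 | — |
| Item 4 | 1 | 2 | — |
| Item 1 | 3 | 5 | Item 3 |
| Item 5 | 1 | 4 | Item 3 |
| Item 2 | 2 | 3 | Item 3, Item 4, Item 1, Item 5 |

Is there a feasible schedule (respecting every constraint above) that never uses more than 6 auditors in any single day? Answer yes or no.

yes

Schedule Item 3@1, Item 4@1, Item 1@3, Item 5@6, Item 2@7: d1:6  d2:4  d3:5  d4:5  d5:5  d6:4  d7:3  d8:3 — peak 6 ≤ 6.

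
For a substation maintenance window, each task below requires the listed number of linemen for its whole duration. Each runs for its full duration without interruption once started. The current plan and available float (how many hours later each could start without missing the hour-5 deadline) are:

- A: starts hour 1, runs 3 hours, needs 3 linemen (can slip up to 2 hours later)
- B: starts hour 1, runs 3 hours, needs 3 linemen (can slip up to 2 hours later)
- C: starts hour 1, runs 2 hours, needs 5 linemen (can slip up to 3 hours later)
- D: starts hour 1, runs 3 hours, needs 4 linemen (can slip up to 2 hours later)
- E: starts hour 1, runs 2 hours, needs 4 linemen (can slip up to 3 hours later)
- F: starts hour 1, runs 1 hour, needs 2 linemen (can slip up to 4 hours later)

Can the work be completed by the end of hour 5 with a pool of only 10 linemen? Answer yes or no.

The minimum achievable peak is 11; 10 < 11, so no feasible schedule stays within the cap.

no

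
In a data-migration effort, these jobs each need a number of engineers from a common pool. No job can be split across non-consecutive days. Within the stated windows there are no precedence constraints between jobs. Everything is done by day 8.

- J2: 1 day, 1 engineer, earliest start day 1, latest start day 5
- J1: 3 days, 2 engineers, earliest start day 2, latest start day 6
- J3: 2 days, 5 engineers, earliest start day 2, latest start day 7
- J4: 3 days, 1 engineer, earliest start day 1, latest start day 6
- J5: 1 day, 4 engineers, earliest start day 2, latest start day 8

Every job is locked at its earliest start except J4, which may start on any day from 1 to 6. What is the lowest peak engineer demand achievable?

11

J4@1: d1:2  d2:12  d3:8  d4:2  d5:0  d6:0  d7:0  d8:0 → peak 12
J4@2: d1:1  d2:12  d3:8  d4:3  d5:0  d6:0  d7:0  d8:0 → peak 12
J4@3: d1:1  d2:11  d3:8  d4:3  d5:1  d6:0  d7:0  d8:0 → peak 11
J4@4: d1:1  d2:11  d3:7  d4:3  d5:1  d6:1  d7:0  d8:0 → peak 11
J4@5: d1:1  d2:11  d3:7  d4:2  d5:1  d6:1  d7:1  d8:0 → peak 11
J4@6: d1:1  d2:11  d3:7  d4:2  d5:0  d6:1  d7:1  d8:1 → peak 11
Best is J4@3, peak 11.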